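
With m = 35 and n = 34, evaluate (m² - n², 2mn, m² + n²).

a = m² - n² = 1225 - 1156 = 69
b = 2mn = 2·35·34 = 2380
c = m² + n² = 1225 + 1156 = 2381
Verify: 69² + 2380² = 4761 + 5664400 = 5669161 = 2381² ✓

(69, 2380, 2381)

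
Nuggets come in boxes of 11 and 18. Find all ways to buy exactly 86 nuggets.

We need non-negative integers (x, y) with 11x + 18y = 86.
For each x in 0..7, check if 86 - 11x is a non-negative multiple of 18.
No x yields an integer y ≥ 0.

No solution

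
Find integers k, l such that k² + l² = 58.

We need to find integers k, l > 0 such that k² + l² = 58.
Trying k = 3: l² = 58 - 3² = 58 - 9 = 49
l = 7
Check: 3² + 7² = 9 + 49 = 58 ✓

58 = 3² + 7²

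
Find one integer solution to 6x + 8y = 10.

Step 1: Check solvability.
gcd(6, 8) = 2
Since 2 divides 10, solutions exist.

Step 2: Apply extended Euclidean algorithm to find gcd.
We find integers such that 6*x0 + 8*y0 = 2

Step 3: Scale the particular solution.
Multiply by 10/2 = 5:
x = -5, y = 5

Step 4: Verify.
6*(-5) + 8*(5) = 10 = 10 ✓

x = -5, y = 5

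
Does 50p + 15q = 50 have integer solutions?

Step 1: Compute gcd(50, 15).
gcd(50, 15) = 5

Step 2: Check divisibility.
Does 5 divide 50? 50 = 5 x 10, so yes.

By the theorem on linear Diophantine equations, 50p + 15q = 50 has integer solutions if and only if gcd(50, 15) divides 50. Since 5 | 50, solutions exist.

Yes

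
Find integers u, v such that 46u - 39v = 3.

Step 1: Check solvability.
gcd(46, 39) = 1
Since 1 divides 3, solutions exist.

Step 2: Apply extended Euclidean algorithm to find gcd.
We find integers such that 46*x0 + 39*y0 = 1

Step 3: Scale the particular solution.
Multiply by 3/1 = 3:
u = -33, v = -39

Step 4: Verify.
46*(-33) - 39*(-39) = 3 = 3 ✓

u = -33, v = -39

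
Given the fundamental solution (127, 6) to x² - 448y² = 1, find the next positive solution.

Solutions to x² - Dy² = 1 are generated by powers of (x₀ + y₀√D).
The next solution satisfies x₁ + y₁√448 = (x₀ + y₀√448)², giving:
x₁ = x₀² + 448y₀² = 127² + 448·6² = 16129 + 16128 = 32257
y₁ = 2x₀y₀ = 2·127·6 = 1524

Verify: 32257² - 448·1524² = 1040514049 - 1040514048 = 1 ✓

x = 32257, y = 1524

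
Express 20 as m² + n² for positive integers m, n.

We need to find integers m, n > 0 such that m² + n² = 20.
Trying m = 2: n² = 20 - 2² = 20 - 4 = 16
n = 4
Check: 2² + 4² = 4 + 16 = 20 ✓

20 = 2² + 4²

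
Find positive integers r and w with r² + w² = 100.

We need to find integers r, w > 0 such that r² + w² = 100.
Trying r = 6: w² = 100 - 6² = 100 - 36 = 64
w = 8
Check: 6² + 8² = 36 + 64 = 100 ✓

100 = 6² + 8²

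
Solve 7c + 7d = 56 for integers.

Step 1: Check solvability.
gcd(7, 7) = 7
Since 7 divides 56, solutions exist.

Step 2: Apply extended Euclidean algorithm to find gcd.
We find integers such that 7*x0 + 7*y0 = 7

Step 3: Scale the particular solution.
Multiply by 56/7 = 8:
c = 0, d = 8

Step 4: Verify.
7*(0) + 7*(8) = 56 = 56 ✓

c = 0, d = 8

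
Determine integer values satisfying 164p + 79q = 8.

Step 1: Check solvability.
gcd(164, 79) = 1
Since 1 divides 8, solutions exist.

Step 2: Apply extended Euclidean algorithm to find gcd.
We find integers such that 164*x0 + 79*y0 = 1

Step 3: Scale the particular solution.
Multiply by 8/1 = 8:
p = -104, q = 216

Step 4: Verify.
164*(-104) + 79*(216) = 8 = 8 ✓

p = -104, q = 216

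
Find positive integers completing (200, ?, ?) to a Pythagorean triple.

We need the other leg and hypotenuse such that 200² + x² = c².
Take x = 1995, c = 2005: 200² + 1995² = 40000 + 3980025 = 4020025 = 2005² ✓
Triple: (1995, 200, 2005)

(1995, 200, 2005)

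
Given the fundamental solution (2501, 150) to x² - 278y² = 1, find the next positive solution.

Solutions to x² - Dy² = 1 are generated by powers of (x₀ + y₀√D).
The next solution satisfies x₁ + y₁√278 = (x₀ + y₀√278)², giving:
x₁ = x₀² + 278y₀² = 2501² + 278·150² = 6255001 + 6255000 = 12510001
y₁ = 2x₀y₀ = 2·2501·150 = 750300

Verify: 12510001² - 278·750300² = 156500125020001 - 156500125020000 = 1 ✓

x = 12510001, y = 750300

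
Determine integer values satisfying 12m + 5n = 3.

Step 1: Check solvability.
gcd(12, 5) = 1
Since 1 divides 3, solutions exist.

Step 2: Apply extended Euclidean algorithm to find gcd.
We find integers such that 12*x0 + 5*y0 = 1

Step 3: Scale the particular solution.
Multiply by 3/1 = 3:
m = -6, n = 15

Step 4: Verify.
12*(-6) + 5*(15) = 3 = 3 ✓

m = -6, n = 15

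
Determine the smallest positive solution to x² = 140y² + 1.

We seek the smallest positive integers (x, y) with x² - 140y² = 1, i.e., x² = 140y² + 1.
Try successive y values:
y = 1: x² = 140·1² + 1 = 141, not a perfect square
y = 2: x² = 140·2² + 1 = 561, not a perfect square
y = 3: x² = 140·3² + 1 = 1261, not a perfect square
... continuing the search (or via continued fractions) ...
y = 6: x² = 140·6² + 1 = 5041, x = 71 ✓

Verify: 71² - 140·6² = 5041 - 5040 = 1 ✓

x = 71, y = 6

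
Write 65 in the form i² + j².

We need to find integers i, j > 0 such that i² + j² = 65.
Trying i = 1: j² = 65 - 1² = 65 - 1 = 64
j = 8
Check: 1² + 8² = 1 + 64 = 65 ✓

65 = 1² + 8²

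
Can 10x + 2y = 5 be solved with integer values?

Step 1: Compute gcd(10, 2).
gcd(10, 2) = 2

Step 2: Check divisibility.
Does 2 divide 5? 5 = 2 x 2 + 1, so no.

By the theorem on linear Diophantine equations, 10x + 2y = 5 has integer solutions if and only if gcd(10, 2) divides 5. Since 2 does not divide 5, no solutions exist.

No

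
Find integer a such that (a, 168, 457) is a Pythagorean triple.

a² = c² - b² = 457² - 168² = 208849 - 28224 = 180625
a = sqrt(180625) = 425

425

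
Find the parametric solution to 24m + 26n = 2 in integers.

Step 1: Compute gcd(24, 26) = 2.
Since 2 divides 2, solutions exist.

Step 2: Find a particular solution using extended Euclidean algorithm.
We get m₀ = -1, n₀ = 1.
Check: 24*-1 + 26*1 = 2 = 2 ✓

Step 3: Write the general solution.
m = -1 + (26/2)t = -1 + 13t
n = 1 - (24/2)t = 1 - 12t
for any integer t.

m = -1 + 13t, n = 1 - 12t for integer t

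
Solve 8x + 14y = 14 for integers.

Step 1: Check solvability.
gcd(8, 14) = 2
Since 2 divides 14, solutions exist.

Step 2: Apply extended Euclidean algorithm to find gcd.
We find integers such that 8*x0 + 14*y0 = 2

Step 3: Scale the particular solution.
Multiply by 14/2 = 7:
x = 14, y = -7

Step 4: Verify.
8*(14) + 14*(-7) = 14 = 14 ✓

x = 14, y = -7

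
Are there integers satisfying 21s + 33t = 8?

Step 1: Compute gcd(21, 33).
gcd(21, 33) = 3

Step 2: Check divisibility.
Does 3 divide 8? 8 = 3 x 2 + 2, so no.

By the theorem on linear Diophantine equations, 21s + 33t = 8 has integer solutions if and only if gcd(21, 33) divides 8. Since 3 does not divide 8, no solutions exist.

No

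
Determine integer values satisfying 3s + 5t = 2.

Step 1: Check solvability.
gcd(3, 5) = 1
Since 1 divides 2, solutions exist.

Step 2: Apply extended Euclidean algorithm to find gcd.
We find integers such that 3*x0 + 5*y0 = 1

Step 3: Scale the particular solution.
Multiply by 2/1 = 2:
s = 4, t = -2

Step 4: Verify.
3*(4) + 5*(-2) = 2 = 2 ✓

s = 4, t = -2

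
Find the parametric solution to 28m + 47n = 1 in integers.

Step 1: Compute gcd(28, 47) = 1.
Since 1 divides 1, solutions exist.

Step 2: Find a particular solution using extended Euclidean algorithm.
We get m₀ = -5, n₀ = 3.
Check: 28*-5 + 47*3 = 1 = 1 ✓

Step 3: Write the general solution.
m = -5 + (47/1)t = -5 + 47t
n = 3 - (28/1)t = 3 - 28t
for any integer t.

m = -5 + 47t, n = 3 - 28t for integer t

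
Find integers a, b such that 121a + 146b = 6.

Step 1: Check solvability.
gcd(121, 146) = 1
Since 1 divides 6, solutions exist.

Step 2: Apply extended Euclidean algorithm to find gcd.
We find integers such that 121*x0 + 146*y0 = 1

Step 3: Scale the particular solution.
Multiply by 6/1 = 6:
a = 210, b = -174

Step 4: Verify.
121*(210) + 146*(-174) = 6 = 6 ✓

a = 210, b = -174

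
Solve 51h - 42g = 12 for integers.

Step 1: Check solvability.
gcd(51, 42) = 3
Since 3 divides 12, solutions exist.

Step 2: Apply extended Euclidean algorithm to find gcd.
We find integers such that 51*x0 + 42*y0 = 3

Step 3: Scale the particular solution.
Multiply by 12/3 = 4:
h = 20, g = 24

Step 4: Verify.
51*(20) - 42*(24) = 12 = 12 ✓

h = 20, g = 24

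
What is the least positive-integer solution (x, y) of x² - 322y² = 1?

We seek the smallest positive integers (x, y) with x² - 322y² = 1, i.e., x² = 322y² + 1.
Try successive y values:
y = 1: x² = 322·1² + 1 = 323, not a perfect square
y = 2: x² = 322·2² + 1 = 1289, not a perfect square
y = 3: x² = 322·3² + 1 = 2899, not a perfect square
... continuing the search (or via continued fractions) ...
y = 18: x² = 322·18² + 1 = 104329, x = 323 ✓

Verify: 323² - 322·18² = 104329 - 104328 = 1 ✓

x = 323, y = 18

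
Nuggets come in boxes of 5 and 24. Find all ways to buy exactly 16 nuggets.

We need non-negative integers (x, y) with 5x + 24y = 16.
For each x in 0..3, check if 16 - 5x is a non-negative multiple of 24.
No x yields an integer y ≥ 0.

No solution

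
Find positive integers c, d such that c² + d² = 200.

Search for c with 200 - c² a perfect square.
c = 2: 200 - 2² = 200 - 4 = 196 = 14² ✓
So c = 2, d = 14.

c = 2, d = 14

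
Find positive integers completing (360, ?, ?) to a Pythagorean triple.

We need the other leg and hypotenuse such that 360² + x² = c².
Take x = 546, c = 654: 360² + 546² = 129600 + 298116 = 427716 = 654² ✓
Triple: (546, 360, 654)

(546, 360, 654)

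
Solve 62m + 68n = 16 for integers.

Step 1: Check solvability.
gcd(62, 68) = 2
Since 2 divides 16, solutions exist.

Step 2: Apply extended Euclidean algorithm to find gcd.
We find integers such that 62*x0 + 68*y0 = 2

Step 3: Scale the particular solution.
Multiply by 16/2 = 8:
m = 88, n = -80

Step 4: Verify.
62*(88) + 68*(-80) = 16 = 16 ✓

m = 88, n = -80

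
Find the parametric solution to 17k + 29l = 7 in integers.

Step 1: Compute gcd(17, 29) = 1.
Since 1 divides 7, solutions exist.

Step 2: Find a particular solution using extended Euclidean algorithm.
We get k₀ = 84, l₀ = -49.
Check: 17*84 + 29*-49 = 7 = 7 ✓

Step 3: Write the general solution.
k = 84 + (29/1)t = 84 + 29t
l = -49 - (17/1)t = -49 - 17t
for any integer t.

k = 84 + 29t, l = -49 - 17t for integer t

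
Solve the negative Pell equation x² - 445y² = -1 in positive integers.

We need x² = 445y² - 1. Try successive y:
y = 1: x² = 445·1² - 1 = 444, not a perfect square
y = 2: x² = 445·2² - 1 = 1779, not a perfect square
y = 3: x² = 445·3² - 1 = 4004, not a perfect square
...
y = 221: x² = 445·221² - 1 = 21734244 = 4662² ✓
Check: 4662² - 445·221² = 21734244 - 21734245 = -1 ✓

x = 4662, y = 221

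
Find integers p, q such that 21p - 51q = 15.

Step 1: Check solvability.
gcd(21, 51) = 3
Since 3 divides 15, solutions exist.

Step 2: Apply extended Euclidean algorithm to find gcd.
We find integers such that 21*x0 + 51*y0 = 3

Step 3: Scale the particular solution.
Multiply by 15/3 = 5:
p = 25, q = 10

Step 4: Verify.
21*(25) - 51*(10) = 15 = 15 ✓

p = 25, q = 10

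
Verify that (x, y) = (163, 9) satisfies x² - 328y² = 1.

Compute x² = 163² = 26569
Compute 328y² = 328·9² = 328·81 = 26568
x² - 328y² = 26569 - 26568 = 1
Since this equals 1, (163, 9) is a solution.

Yes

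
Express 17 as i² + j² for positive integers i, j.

We need to find integers i, j > 0 such that i² + j² = 17.
Trying i = 1: j² = 17 - 1² = 17 - 1 = 16
j = 4
Check: 1² + 4² = 1 + 16 = 17 ✓

17 = 1² + 4²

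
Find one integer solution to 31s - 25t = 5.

Step 1: Check solvability.
gcd(31, 25) = 1
Since 1 divides 5, solutions exist.

Step 2: Apply extended Euclidean algorithm to find gcd.
We find integers such that 31*x0 + 25*y0 = 1

Step 3: Scale the particular solution.
Multiply by 5/1 = 5:
s = -20, t = -25

Step 4: Verify.
31*(-20) - 25*(-25) = 5 = 5 ✓

s = -20, t = -25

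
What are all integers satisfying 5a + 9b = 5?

Step 1: Compute gcd(5, 9) = 1.
Since 1 divides 5, solutions exist.

Step 2: Find a particular solution using extended Euclidean algorithm.
We get a₀ = 10, b₀ = -5.
Check: 5*10 + 9*-5 = 5 = 5 ✓

Step 3: Write the general solution.
a = 10 + (9/1)t = 10 + 9t
b = -5 - (5/1)t = -5 - 5t
for any integer t.

a = 10 + 9t, b = -5 - 5t for integer t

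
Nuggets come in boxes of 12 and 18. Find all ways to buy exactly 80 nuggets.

We need non-negative integers (x, y) with 12x + 18y = 80.
For each x in 0..6, check if 80 - 12x is a non-negative multiple of 18.
No x yields an integer y ≥ 0.

No solution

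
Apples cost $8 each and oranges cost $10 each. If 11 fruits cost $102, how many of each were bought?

Let a = apples, o = oranges.
a + o = 11
8a + 10o = 102
Substitute o = 11 - a:
8a + 10(11 - a) = 102
(8 - 10)a = 102 - 110
-2a = -8
a = 4, o = 11 - 4 = 7

Apples: 4, Oranges: 7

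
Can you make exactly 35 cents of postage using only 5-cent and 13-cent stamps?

We need non-negative x, y with 5x + 13y = 35.
gcd(5, 13) = 1 divides 35, so integer solutions exist.
Search for a non-negative one: x = 7 gives 13y = 35 - 35 = 0, so y = 0.
Check: 5·7 + 13·0 = 35 ✓

Yes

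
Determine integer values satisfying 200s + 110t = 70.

Step 1: Check solvability.
gcd(200, 110) = 10
Since 10 divides 70, solutions exist.

Step 2: Apply extended Euclidean algorithm to find gcd.
We find integers such that 200*x0 + 110*y0 = 10

Step 3: Scale the particular solution.
Multiply by 70/10 = 7:
s = 35, t = -63

Step 4: Verify.
200*(35) + 110*(-63) = 70 = 70 ✓

s = 35, t = -63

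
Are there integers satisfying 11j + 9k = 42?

Step 1: Compute gcd(11, 9).
gcd(11, 9) = 1

Step 2: Check divisibility.
Does 1 divide 42? 42 = 1 x 42, so yes.

By the theorem on linear Diophantine equations, 11j + 9k = 42 has integer solutions if and only if gcd(11, 9) divides 42. Since 1 | 42, solutions exist.

Yes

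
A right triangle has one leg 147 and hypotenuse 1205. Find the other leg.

b² = c² - a² = 1452025 - 21609 = 1430416
b = 1196

1196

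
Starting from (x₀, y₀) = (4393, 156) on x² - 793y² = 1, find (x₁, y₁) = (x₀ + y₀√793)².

Solutions to x² - Dy² = 1 are generated by powers of (x₀ + y₀√D).
The next solution satisfies x₁ + y₁√793 = (x₀ + y₀√793)², giving:
x₁ = x₀² + 793y₀² = 4393² + 793·156² = 19298449 + 19298448 = 38596897
y₁ = 2x₀y₀ = 2·4393·156 = 1370616

Verify: 38596897² - 793·1370616² = 1489720458028609 - 1489720458028608 = 1 ✓

x = 38596897, y = 1370616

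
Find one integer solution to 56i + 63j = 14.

Step 1: Check solvability.
gcd(56, 63) = 7
Since 7 divides 14, solutions exist.

Step 2: Apply extended Euclidean algorithm to find gcd.
We find integers such that 56*x0 + 63*y0 = 7

Step 3: Scale the particular solution.
Multiply by 14/7 = 2:
i = -2, j = 2

Step 4: Verify.
56*(-2) + 63*(2) = 14 = 14 ✓

i = -2, j = 2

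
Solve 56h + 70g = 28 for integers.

Step 1: Check solvability.
gcd(56, 70) = 14
Since 14 divides 28, solutions exist.

Step 2: Apply extended Euclidean algorithm to find gcd.
We find integers such that 56*x0 + 70*y0 = 14

Step 3: Scale the particular solution.
Multiply by 28/14 = 2:
h = -2, g = 2

Step 4: Verify.
56*(-2) + 70*(2) = 28 = 28 ✓

h = -2, g = 2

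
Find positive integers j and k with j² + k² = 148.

We need to find integers j, k > 0 such that j² + k² = 148.
Trying j = 2: k² = 148 - 2² = 148 - 4 = 144
k = 12
Check: 2² + 12² = 4 + 144 = 148 ✓

148 = 2² + 12²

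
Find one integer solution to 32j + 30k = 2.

Step 1: Check solvability.
gcd(32, 30) = 2
Since 2 divides 2, solutions exist.

Step 2: Apply extended Euclidean algorithm to find gcd.
We find integers such that 32*x0 + 30*y0 = 2

Step 3: Scale the particular solution.
Multiply by 2/2 = 1:
j = 1, k = -1

Step 4: Verify.
32*(1) + 30*(-1) = 2 = 2 ✓

j = 1, k = -1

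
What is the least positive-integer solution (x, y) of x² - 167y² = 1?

We seek the smallest positive integers (x, y) with x² - 167y² = 1, i.e., x² = 167y² + 1.
Try successive y values:
y = 1: x² = 167·1² + 1 = 168, not a perfect square
y = 2: x² = 167·2² + 1 = 669, not a perfect square
y = 3: x² = 167·3² + 1 = 1504, not a perfect square
... continuing the search (or via continued fractions) ...
y = 13: x² = 167·13² + 1 = 28224, x = 168 ✓

Verify: 168² - 167·13² = 28224 - 28223 = 1 ✓

x = 168, y = 13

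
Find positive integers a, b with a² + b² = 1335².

We need a² + b² = 1335² = 1782225.
Trying: 1311² + 252² = 1718721 + 63504 = 1782225 ✓

(1311, 252, 1335)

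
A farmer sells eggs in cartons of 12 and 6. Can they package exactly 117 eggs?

We need non-negative a, b with 12a + 6b = 117.
gcd(12, 6) = 6, and 6 does not divide 117.
No integer solutions exist.

No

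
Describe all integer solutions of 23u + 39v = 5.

Step 1: Compute gcd(23, 39) = 1.
Since 1 divides 5, solutions exist.

Step 2: Find a particular solution using extended Euclidean algorithm.
We get u₀ = 85, v₀ = -50.
Check: 23*85 + 39*-50 = 5 = 5 ✓

Step 3: Write the general solution.
u = 85 + (39/1)t = 85 + 39t
v = -50 - (23/1)t = -50 - 23t
for any integer t.

u = 85 + 39t, v = -50 - 23t for integer t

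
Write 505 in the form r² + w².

We need to find integers r, w > 0 such that r² + w² = 505.
Trying r = 8: w² = 505 - 8² = 505 - 64 = 441
w = 21
Check: 8² + 21² = 64 + 441 = 505 ✓

505 = 8² + 21²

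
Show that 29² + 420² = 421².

Compute a² + b²:
29² + 420² = 841 + 176400 = 177241
Compute c²:
421² = 177241
Since 177241 = 177241, it is a Pythagorean triple.

Yes, it is a Pythagorean triple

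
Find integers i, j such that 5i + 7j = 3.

Step 1: Check solvability.
gcd(5, 7) = 1
Since 1 divides 3, solutions exist.

Step 2: Apply extended Euclidean algorithm to find gcd.
We find integers such that 5*x0 + 7*y0 = 1

Step 3: Scale the particular solution.
Multiply by 3/1 = 3:
i = 9, j = -6

Step 4: Verify.
5*(9) + 7*(-6) = 3 = 3 ✓

i = 9, j = -6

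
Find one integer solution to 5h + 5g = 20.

Step 1: Check solvability.
gcd(5, 5) = 5
Since 5 divides 20, solutions exist.

Step 2: Apply extended Euclidean algorithm to find gcd.
We find integers such that 5*x0 + 5*y0 = 5

Step 3: Scale the particular solution.
Multiply by 20/5 = 4:
h = 0, g = 4

Step 4: Verify.
5*(0) + 5*(4) = 20 = 20 ✓

h = 0, g = 4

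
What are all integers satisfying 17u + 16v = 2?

Step 1: Compute gcd(17, 16) = 1.
Since 1 divides 2, solutions exist.

Step 2: Find a particular solution using extended Euclidean algorithm.
We get u₀ = 2, v₀ = -2.
Check: 17*2 + 16*-2 = 2 = 2 ✓

Step 3: Write the general solution.
u = 2 + (16/1)t = 2 + 16t
v = -2 - (17/1)t = -2 - 17t
for any integer t.

u = 2 + 16t, v = -2 - 17t for integer t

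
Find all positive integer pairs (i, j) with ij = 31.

The positive divisors of 31 are: 1, 31.
Each divisor d gives the pair (d, 31/d):
(1, 31), (31, 1)

(1, 31), (31, 1)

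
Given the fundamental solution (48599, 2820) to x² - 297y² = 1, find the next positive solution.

Solutions to x² - Dy² = 1 are generated by powers of (x₀ + y₀√D).
The next solution satisfies x₁ + y₁√297 = (x₀ + y₀√297)², giving:
x₁ = x₀² + 297y₀² = 48599² + 297·2820² = 2361862801 + 2361862800 = 4723725601
y₁ = 2x₀y₀ = 2·48599·2820 = 274098360

Verify: 4723725601² - 297·274098360² = 22313583553542811201 - 22313583553542811200 = 1 ✓

x = 4723725601, y = 274098360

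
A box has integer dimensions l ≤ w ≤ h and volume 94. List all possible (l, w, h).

Iterate l from 1 to ⌊94^(1/3)⌋. For each l dividing 94, iterate w ≥ l with w dividing 94/l, and set h = 94/(l·w).
Triples found (2): (1×1×94), (1×2×47)

(1×1×94), (1×2×47)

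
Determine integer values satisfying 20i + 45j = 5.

Step 1: Check solvability.
gcd(20, 45) = 5
Since 5 divides 5, solutions exist.

Step 2: Apply extended Euclidean algorithm to find gcd.
We find integers such that 20*x0 + 45*y0 = 5

Step 3: Scale the particular solution.
Multiply by 5/5 = 1:
i = -2, j = 1

Step 4: Verify.
20*(-2) + 45*(1) = 5 = 5 ✓

i = -2, j = 1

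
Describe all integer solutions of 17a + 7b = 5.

Step 1: Compute gcd(17, 7) = 1.
Since 1 divides 5, solutions exist.

Step 2: Find a particular solution using extended Euclidean algorithm.
We get a₀ = -10, b₀ = 25.
Check: 17*-10 + 7*25 = 5 = 5 ✓

Step 3: Write the general solution.
a = -10 + (7/1)t = -10 + 7t
b = 25 - (17/1)t = 25 - 17t
for any integer t.

a = -10 + 7t, b = 25 - 17t for integer t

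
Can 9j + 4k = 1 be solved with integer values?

Step 1: Compute gcd(9, 4).
gcd(9, 4) = 1

Step 2: Check divisibility.
Does 1 divide 1? 1 = 1 x 1, so yes.

By the theorem on linear Diophantine equations, 9j + 4k = 1 has integer solutions if and only if gcd(9, 4) divides 1. Since 1 | 1, solutions exist.

Yes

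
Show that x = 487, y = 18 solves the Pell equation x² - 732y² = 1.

Compute x² = 487² = 237169
Compute 732y² = 732·18² = 732·324 = 237168
x² - 732y² = 237169 - 237168 = 1
Since this equals 1, (487, 18) is a solution.

Yes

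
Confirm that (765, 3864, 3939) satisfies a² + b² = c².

Compute a² + b² = 765² + 3864² = 585225 + 14930496 = 15515721
Compute c² = 3939² = 15515721
Since 15515721 = 15515721, confirmed.

Yes, it is a Pythagorean triple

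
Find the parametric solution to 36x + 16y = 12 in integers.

Step 1: Compute gcd(36, 16) = 4.
Since 4 divides 12, solutions exist.

Step 2: Find a particular solution using extended Euclidean algorithm.
We get x₀ = 3, y₀ = -6.
Check: 36*3 + 16*-6 = 12 = 12 ✓

Step 3: Write the general solution.
x = 3 + (16/4)t = 3 + 4t
y = -6 - (36/4)t = -6 - 9t
for any integer t.

x = 3 + 4t, y = -6 - 9t for integer t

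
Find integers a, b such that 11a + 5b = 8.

Step 1: Check solvability.
gcd(11, 5) = 1
Since 1 divides 8, solutions exist.

Step 2: Apply extended Euclidean algorithm to find gcd.
We find integers such that 11*x0 + 5*y0 = 1

Step 3: Scale the particular solution.
Multiply by 8/1 = 8:
a = 8, b = -16

Step 4: Verify.
11*(8) + 5*(-16) = 8 = 8 ✓

a = 8, b = -16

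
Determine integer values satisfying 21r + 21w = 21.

Step 1: Check solvability.
gcd(21, 21) = 21
Since 21 divides 21, solutions exist.

Step 2: Apply extended Euclidean algorithm to find gcd.
We find integers such that 21*x0 + 21*y0 = 21

Step 3: Scale the particular solution.
Multiply by 21/21 = 1:
r = 0, w = 1

Step 4: Verify.
21*(0) + 21*(1) = 21 = 21 ✓

r = 0, w = 1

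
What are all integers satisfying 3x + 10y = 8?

Step 1: Compute gcd(3, 10) = 1.
Since 1 divides 8, solutions exist.

Step 2: Find a particular solution using extended Euclidean algorithm.
We get x₀ = -24, y₀ = 8.
Check: 3*-24 + 10*8 = 8 = 8 ✓

Step 3: Write the general solution.
x = -24 + (10/1)t = -24 + 10t
y = 8 - (3/1)t = 8 - 3t
for any integer t.

x = -24 + 10t, y = 8 - 3t for integer t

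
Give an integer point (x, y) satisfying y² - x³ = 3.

Try small integer x values and check whether x³ + 3 is a perfect square.
x = 1: x³ + 3 = 1³ + 3 = 1 + 3 = 4
Is 4 a perfect square? 2² = 4 ✓
So (x, y) = (1, 2) is a solution.

x = 1, y = 2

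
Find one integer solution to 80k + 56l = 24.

Step 1: Check solvability.
gcd(80, 56) = 8
Since 8 divides 24, solutions exist.

Step 2: Apply extended Euclidean algorithm to find gcd.
We find integers such that 80*x0 + 56*y0 = 8

Step 3: Scale the particular solution.
Multiply by 24/8 = 3:
k = -6, l = 9

Step 4: Verify.
80*(-6) + 56*(9) = 24 = 24 ✓

k = -6, l = 9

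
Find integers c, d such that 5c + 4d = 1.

Step 1: Check solvability.
gcd(5, 4) = 1
Since 1 divides 1, solutions exist.

Step 2: Apply extended Euclidean algorithm to find gcd.
We find integers such that 5*x0 + 4*y0 = 1

Step 3: Scale the particular solution.
Multiply by 1/1 = 1:
c = 1, d = -1

Step 4: Verify.
5*(1) + 4*(-1) = 1 = 1 ✓

c = 1, d = -1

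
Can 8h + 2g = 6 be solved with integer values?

Step 1: Compute gcd(8, 2).
gcd(8, 2) = 2

Step 2: Check divisibility.
Does 2 divide 6? 6 = 2 x 3, so yes.

By the theorem on linear Diophantine equations, 8h + 2g = 6 has integer solutions if and only if gcd(8, 2) divides 6. Since 2 | 6, solutions exist.

Yes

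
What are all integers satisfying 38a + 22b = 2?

Step 1: Compute gcd(38, 22) = 2.
Since 2 divides 2, solutions exist.

Step 2: Find a particular solution using extended Euclidean algorithm.
We get a₀ = -4, b₀ = 7.
Check: 38*-4 + 22*7 = 2 = 2 ✓

Step 3: Write the general solution.
a = -4 + (22/2)t = -4 + 11t
b = 7 - (38/2)t = 7 - 19t
for any integer t.

a = -4 + 11t, b = 7 - 19t for integer t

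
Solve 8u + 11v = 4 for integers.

Step 1: Check solvability.
gcd(8, 11) = 1
Since 1 divides 4, solutions exist.

Step 2: Apply extended Euclidean algorithm to find gcd.
We find integers such that 8*x0 + 11*y0 = 1

Step 3: Scale the particular solution.
Multiply by 4/1 = 4:
u = -16, v = 12

Step 4: Verify.
8*(-16) + 11*(12) = 4 = 4 ✓

u = -16, v = 12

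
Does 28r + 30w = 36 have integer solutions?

Step 1: Compute gcd(28, 30).
gcd(28, 30) = 2

Step 2: Check divisibility.
Does 2 divide 36? 36 = 2 x 18, so yes.

By the theorem on linear Diophantine equations, 28r + 30w = 36 has integer solutions if and only if gcd(28, 30) divides 36. Since 2 | 36, solutions exist.

Yes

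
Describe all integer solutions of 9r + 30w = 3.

Step 1: Compute gcd(9, 30) = 3.
Since 3 divides 3, solutions exist.

Step 2: Find a particular solution using extended Euclidean algorithm.
We get r₀ = -3, w₀ = 1.
Check: 9*-3 + 30*1 = 3 = 3 ✓

Step 3: Write the general solution.
r = -3 + (30/3)t = -3 + 10t
w = 1 - (9/3)t = 1 - 3t
for any integer t.

r = -3 + 10t, w = 1 - 3t for integer t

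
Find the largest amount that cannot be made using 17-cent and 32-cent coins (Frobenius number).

For two coprime denominations a and b, the Frobenius number (largest value not representable as a non-negative combination) is ab - a - b.
Here gcd(17, 32) = 1, so they are coprime.
F(17, 32) = 17·32 - 17 - 32 = 544 - 49 = 495

495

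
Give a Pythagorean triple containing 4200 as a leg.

We need the other leg and hypotenuse such that 4200² + x² = c².
Take x = 477, c = 4227: 4200² + 477² = 17640000 + 227529 = 17867529 = 4227² ✓
Triple: (477, 4200, 4227)

(477, 4200, 4227)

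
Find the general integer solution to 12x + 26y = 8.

Step 1: Compute gcd(12, 26) = 2.
Since 2 divides 8, solutions exist.

Step 2: Find a particular solution using extended Euclidean algorithm.
We get x₀ = -8, y₀ = 4.
Check: 12*-8 + 26*4 = 8 = 8 ✓

Step 3: Write the general solution.
x = -8 + (26/2)t = -8 + 13t
y = 4 - (12/2)t = 4 - 6t
for any integer t.

x = -8 + 13t, y = 4 - 6t for integer t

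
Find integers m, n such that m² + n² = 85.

We need to find integers m, n > 0 such that m² + n² = 85.
Trying m = 2: n² = 85 - 2² = 85 - 4 = 81
n = 9
Check: 2² + 9² = 4 + 81 = 85 ✓

85 = 2² + 9²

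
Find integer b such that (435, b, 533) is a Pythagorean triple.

b² = c² - a² = 533² - 435² = 284089 - 189225 = 94864
b = sqrt(94864) = 308

308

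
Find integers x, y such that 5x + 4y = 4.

Step 1: Check solvability.
gcd(5, 4) = 1
Since 1 divides 4, solutions exist.

Step 2: Apply extended Euclidean algorithm to find gcd.
We find integers such that 5*x0 + 4*y0 = 1

Step 3: Scale the particular solution.
Multiply by 4/1 = 4:
x = 4, y = -4

Step 4: Verify.
5*(4) + 4*(-4) = 4 = 4 ✓

x = 4, y = -4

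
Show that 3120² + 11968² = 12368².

Compute a² + b² = 3120² + 11968² = 9734400 + 143233024 = 152967424
Compute c² = 12368² = 152967424
Since 152967424 = 152967424, confirmed.

Yes, it is a Pythagorean triple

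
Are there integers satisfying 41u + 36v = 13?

Step 1: Compute gcd(41, 36).
gcd(41, 36) = 1

Step 2: Check divisibility.
Does 1 divide 13? 13 = 1 x 13, so yes.

By the theorem on linear Diophantine equations, 41u + 36v = 13 has integer solutions if and only if gcd(41, 36) divides 13. Since 1 | 13, solutions exist.

Yes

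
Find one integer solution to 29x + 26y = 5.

Step 1: Check solvability.
gcd(29, 26) = 1
Since 1 divides 5, solutions exist.

Step 2: Apply extended Euclidean algorithm to find gcd.
We find integers such that 29*x0 + 26*y0 = 1

Step 3: Scale the particular solution.
Multiply by 5/1 = 5:
x = 45, y = -50

Step 4: Verify.
29*(45) + 26*(-50) = 5 = 5 ✓

x = 45, y = -50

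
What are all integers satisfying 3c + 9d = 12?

Step 1: Compute gcd(3, 9) = 3.
Since 3 divides 12, solutions exist.

Step 2: Find a particular solution using extended Euclidean algorithm.
We get c₀ = 4, d₀ = 0.
Check: 3*4 + 9*0 = 12 = 12 ✓

Step 3: Write the general solution.
c = 4 + (9/3)t = 4 + 3t
d = 0 - (3/3)t = 0 - 1t
for any integer t.

c = 4 + 3t, d = 0 - 1t for integer t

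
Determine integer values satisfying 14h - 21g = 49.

Step 1: Check solvability.
gcd(14, 21) = 7
Since 7 divides 49, solutions exist.

Step 2: Apply extended Euclidean algorithm to find gcd.
We find integers such that 14*x0 + 21*y0 = 7

Step 3: Scale the particular solution.
Multiply by 49/7 = 7:
h = -7, g = -7

Step 4: Verify.
14*(-7) - 21*(-7) = 49 = 49 ✓

h = -7, g = -7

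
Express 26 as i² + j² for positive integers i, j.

We need to find integers i, j > 0 such that i² + j² = 26.
Trying i = 1: j² = 26 - 1² = 26 - 1 = 25
j = 5
Check: 1² + 5² = 1 + 25 = 26 ✓

26 = 1² + 5²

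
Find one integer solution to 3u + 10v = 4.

Step 1: Check solvability.
gcd(3, 10) = 1
Since 1 divides 4, solutions exist.

Step 2: Apply extended Euclidean algorithm to find gcd.
We find integers such that 3*x0 + 10*y0 = 1

Step 3: Scale the particular solution.
Multiply by 4/1 = 4:
u = -12, v = 4

Step 4: Verify.
3*(-12) + 10*(4) = 4 = 4 ✓

u = -12, v = 4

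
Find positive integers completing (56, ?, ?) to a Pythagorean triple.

We need the other leg and hypotenuse such that 56² + x² = c².
Take x = 192, c = 200: 56² + 192² = 3136 + 36864 = 40000 = 200² ✓
Triple: (56, 192, 200)

(56, 192, 200)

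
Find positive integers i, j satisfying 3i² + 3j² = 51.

Try small values of i and check whether (51 - 3i²)/3 is a perfect square.
i = 1: 3·1² = 3, so 3j² = 51 - 3 = 48, giving j² = 16, j = 4.
Check: 3·1² + 3·4² = 3 + 48 = 51 ✓

i = 1, j = 4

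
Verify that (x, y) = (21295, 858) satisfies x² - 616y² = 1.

Compute x² = 21295² = 453477025
Compute 616y² = 616·858² = 616·736164 = 453477024
x² - 616y² = 453477025 - 453477024 = 1
Since this equals 1, (21295, 858) is a solution.

Yes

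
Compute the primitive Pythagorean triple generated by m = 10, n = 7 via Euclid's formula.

a = m² - n² = 100 - 49 = 51
b = 2mn = 2·10·7 = 140
c = m² + n² = 100 + 49 = 149
Verify: 51² + 140² = 2601 + 19600 = 22201 = 149² ✓

(51, 140, 149)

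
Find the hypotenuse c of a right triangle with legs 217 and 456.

c² = a² + b² = 217² + 456² = 47089 + 207936 = 255025
c = 505

505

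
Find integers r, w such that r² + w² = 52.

We need to find integers r, w > 0 such that r² + w² = 52.
Trying r = 4: w² = 52 - 4² = 52 - 16 = 36
w = 6
Check: 4² + 6² = 16 + 36 = 52 ✓

52 = 4² + 6²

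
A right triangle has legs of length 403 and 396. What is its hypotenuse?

c² = a² + b² = 403² + 396² = 162409 + 156816 = 319225
c = 565

565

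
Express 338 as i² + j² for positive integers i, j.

We need to find integers i, j > 0 such that i² + j² = 338.
Trying i = 7: j² = 338 - 7² = 338 - 49 = 289
j = 17
Check: 7² + 17² = 49 + 289 = 338 ✓

338 = 7² + 17²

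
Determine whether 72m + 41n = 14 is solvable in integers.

Step 1: Compute gcd(72, 41).
gcd(72, 41) = 1

Step 2: Check divisibility.
Does 1 divide 14? 14 = 1 x 14, so yes.

By the theorem on linear Diophantine equations, 72m + 41n = 14 has integer solutions if and only if gcd(72, 41) divides 14. Since 1 | 14, solutions exist.

Yes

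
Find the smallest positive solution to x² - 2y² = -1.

We need x² = 2y² - 1. Try successive y:
y = 1: x² = 2·1² - 1 = 1 = 1² ✓
Check: 1² - 2·1² = 1 - 2 = -1 ✓

x = 1, y = 1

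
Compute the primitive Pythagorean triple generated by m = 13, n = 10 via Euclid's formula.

a = m² - n² = 13² - 10² = 169 - 100 = 69
b = 2mn = 2·13·10 = 260
c = m² + n² = 169 + 100 = 269
Verify: 69² + 260² = 4761 + 67600 = 72361 = 269² ✓

(69, 260, 269)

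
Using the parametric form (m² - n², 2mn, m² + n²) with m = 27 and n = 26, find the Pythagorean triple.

a = m² - n² = 729 - 676 = 53
b = 2mn = 2·27·26 = 1404
c = m² + n² = 729 + 676 = 1405
Verify: 53² + 1404² = 2809 + 1971216 = 1974025 = 1405² ✓

(53, 1404, 1405)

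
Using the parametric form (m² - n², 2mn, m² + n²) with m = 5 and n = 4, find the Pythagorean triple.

a = m² - n² = 25 - 16 = 9
b = 2mn = 2·5·4 = 40
c = m² + n² = 25 + 16 = 41
Verify: 9² + 40² = 81 + 1600 = 1681 = 41² ✓

(9, 40, 41)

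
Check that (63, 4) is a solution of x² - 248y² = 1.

Compute x² = 63² = 3969
Compute 248y² = 248·4² = 248·16 = 3968
x² - 248y² = 3969 - 3968 = 1
Since this equals 1, (63, 4) is a solution.

Yes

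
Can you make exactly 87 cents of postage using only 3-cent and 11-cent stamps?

We need non-negative x, y with 3x + 11y = 87.
gcd(3, 11) = 1 divides 87, so integer solutions exist.
Search for a non-negative one: x = 7 gives 11y = 87 - 21 = 66, so y = 6.
Check: 3·7 + 11·6 = 87 ✓

Yes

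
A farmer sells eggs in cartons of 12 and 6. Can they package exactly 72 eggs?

We need non-negative a, b with 12a + 6b = 72.
gcd(12, 6) = 6 divides 72.
Try a = 0: 6b = 72 - 0 = 72, so b = 12.
One way: 0 cartons of 12 and 12 cartons of 6.

Yes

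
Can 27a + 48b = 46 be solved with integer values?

Step 1: Compute gcd(27, 48).
gcd(27, 48) = 3

Step 2: Check divisibility.
Does 3 divide 46? 46 = 3 x 15 + 1, so no.

By the theorem on linear Diophantine equations, 27a + 48b = 46 has integer solutions if and only if gcd(27, 48) divides 46. Since 3 does not divide 46, no solutions exist.

No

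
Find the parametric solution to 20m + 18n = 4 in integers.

Step 1: Compute gcd(20, 18) = 2.
Since 2 divides 4, solutions exist.

Step 2: Find a particular solution using extended Euclidean algorithm.
We get m₀ = 2, n₀ = -2.
Check: 20*2 + 18*-2 = 4 = 4 ✓

Step 3: Write the general solution.
m = 2 + (18/2)t = 2 + 9t
n = -2 - (20/2)t = -2 - 10t
for any integer t.

m = 2 + 9t, n = -2 - 10t for integer t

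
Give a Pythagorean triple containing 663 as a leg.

We need the other leg and hypotenuse such that 663² + x² = c².
Take x = 616, c = 905: 663² + 616² = 439569 + 379456 = 819025 = 905² ✓
Triple: (663, 616, 905)

(663, 616, 905)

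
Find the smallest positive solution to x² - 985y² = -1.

We need x² = 985y² - 1. Try successive y:
y = 1: x² = 985·1² - 1 = 984, not a perfect square
y = 2: x² = 985·2² - 1 = 3939, not a perfect square
y = 3: x² = 985·3² - 1 = 8864, not a perfect square
...
y = 13: x² = 985·13² - 1 = 166464 = 408² ✓
Check: 408² - 985·13² = 166464 - 166465 = -1 ✓

x = 408, y = 13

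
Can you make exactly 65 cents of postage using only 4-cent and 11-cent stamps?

We need non-negative x, y with 4x + 11y = 65.
gcd(4, 11) = 1 divides 65, so integer solutions exist.
Search for a non-negative one: x = 8 gives 11y = 65 - 32 = 33, so y = 3.
Check: 4·8 + 11·3 = 65 ✓

Yes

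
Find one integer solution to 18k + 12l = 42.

Step 1: Check solvability.
gcd(18, 12) = 6
Since 6 divides 42, solutions exist.

Step 2: Apply extended Euclidean algorithm to find gcd.
We find integers such that 18*x0 + 12*y0 = 6

Step 3: Scale the particular solution.
Multiply by 42/6 = 7:
k = 7, l = -7

Step 4: Verify.
18*(7) + 12*(-7) = 42 = 42 ✓

k = 7, l = -7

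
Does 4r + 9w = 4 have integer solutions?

Step 1: Compute gcd(4, 9).
gcd(4, 9) = 1

Step 2: Check divisibility.
Does 1 divide 4? 4 = 1 x 4, so yes.

By the theorem on linear Diophantine equations, 4r + 9w = 4 has integer solutions if and only if gcd(4, 9) divides 4. Since 1 | 4, solutions exist.

Yes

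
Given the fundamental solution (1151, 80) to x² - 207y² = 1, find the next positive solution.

Solutions to x² - Dy² = 1 are generated by powers of (x₀ + y₀√D).
The next solution satisfies x₁ + y₁√207 = (x₀ + y₀√207)², giving:
x₁ = x₀² + 207y₀² = 1151² + 207·80² = 1324801 + 1324800 = 2649601
y₁ = 2x₀y₀ = 2·1151·80 = 184160

Verify: 2649601² - 207·184160² = 7020385459201 - 7020385459200 = 1 ✓

x = 2649601, y = 184160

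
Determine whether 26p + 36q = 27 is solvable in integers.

Step 1: Compute gcd(26, 36).
gcd(26, 36) = 2

Step 2: Check divisibility.
Does 2 divide 27? 27 = 2 x 13 + 1, so no.

By the theorem on linear Diophantine equations, 26p + 36q = 27 has integer solutions if and only if gcd(26, 36) divides 27. Since 2 does not divide 27, no solutions exist.

No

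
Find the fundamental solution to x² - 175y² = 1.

We seek the smallest positive integers (x, y) with x² - 175y² = 1, i.e., x² = 175y² + 1.
Try successive y values:
y = 1: x² = 175·1² + 1 = 176, not a perfect square
y = 2: x² = 175·2² + 1 = 701, not a perfect square
y = 3: x² = 175·3² + 1 = 1576, not a perfect square
... continuing the search (or via continued fractions) ...
y = 153: x² = 175·153² + 1 = 4096576, x = 2024 ✓

Verify: 2024² - 175·153² = 4096576 - 4096575 = 1 ✓

x = 2024, y = 153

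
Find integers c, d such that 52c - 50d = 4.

Step 1: Check solvability.
gcd(52, 50) = 2
Since 2 divides 4, solutions exist.

Step 2: Apply extended Euclidean algorithm to find gcd.
We find integers such that 52*x0 + 50*y0 = 2

Step 3: Scale the particular solution.
Multiply by 4/2 = 2:
c = 2, d = 2

Step 4: Verify.
52*(2) - 50*(2) = 4 = 4 ✓

c = 2, d = 2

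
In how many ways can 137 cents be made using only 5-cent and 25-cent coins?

We need non-negative integers (x, y) with 5x + 25y = 137.
For each x from 0 to 27, check if (137 - 5x) is a non-negative multiple of 25.
Solutions (x, y): none
Count: 0

0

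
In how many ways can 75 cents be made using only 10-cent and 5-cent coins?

We need non-negative integers (x, y) with 10x + 5y = 75.
For each x from 0 to 7, check if (75 - 10x) is a non-negative multiple of 5.
Solutions (x, y): (0,15), (1,13), (2,11), (3,9), ...
Count: 8

8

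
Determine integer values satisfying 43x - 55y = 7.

Step 1: Check solvability.
gcd(43, 55) = 1
Since 1 divides 7, solutions exist.

Step 2: Apply extended Euclidean algorithm to find gcd.
We find integers such that 43*x0 + 55*y0 = 1

Step 3: Scale the particular solution.
Multiply by 7/1 = 7:
x = -161, y = -126

Step 4: Verify.
43*(-161) - 55*(-126) = 7 = 7 ✓

x = -161, y = -126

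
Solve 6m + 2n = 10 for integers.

Step 1: Check solvability.
gcd(6, 2) = 2
Since 2 divides 10, solutions exist.

Step 2: Apply extended Euclidean algorithm to find gcd.
We find integers such that 6*x0 + 2*y0 = 2

Step 3: Scale the particular solution.
Multiply by 10/2 = 5:
m = 0, n = 5

Step 4: Verify.
6*(0) + 2*(5) = 10 = 10 ✓

m = 0, n = 5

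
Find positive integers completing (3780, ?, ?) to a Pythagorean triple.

We need the other leg and hypotenuse such that 3780² + x² = c².
Take x = 4403, c = 5803: 3780² + 4403² = 14288400 + 19386409 = 33674809 = 5803² ✓
Triple: (4403, 3780, 5803)

(4403, 3780, 5803)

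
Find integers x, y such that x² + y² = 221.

We need to find integers x, y > 0 such that x² + y² = 221.
Trying x = 5: y² = 221 - 5² = 221 - 25 = 196
y = 14
Check: 5² + 14² = 25 + 196 = 221 ✓

221 = 5² + 14²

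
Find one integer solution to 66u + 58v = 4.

Step 1: Check solvability.
gcd(66, 58) = 2
Since 2 divides 4, solutions exist.

Step 2: Apply extended Euclidean algorithm to find gcd.
We find integers such that 66*x0 + 58*y0 = 2

Step 3: Scale the particular solution.
Multiply by 4/2 = 2:
u = -14, v = 16

Step 4: Verify.
66*(-14) + 58*(16) = 4 = 4 ✓

u = -14, v = 16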